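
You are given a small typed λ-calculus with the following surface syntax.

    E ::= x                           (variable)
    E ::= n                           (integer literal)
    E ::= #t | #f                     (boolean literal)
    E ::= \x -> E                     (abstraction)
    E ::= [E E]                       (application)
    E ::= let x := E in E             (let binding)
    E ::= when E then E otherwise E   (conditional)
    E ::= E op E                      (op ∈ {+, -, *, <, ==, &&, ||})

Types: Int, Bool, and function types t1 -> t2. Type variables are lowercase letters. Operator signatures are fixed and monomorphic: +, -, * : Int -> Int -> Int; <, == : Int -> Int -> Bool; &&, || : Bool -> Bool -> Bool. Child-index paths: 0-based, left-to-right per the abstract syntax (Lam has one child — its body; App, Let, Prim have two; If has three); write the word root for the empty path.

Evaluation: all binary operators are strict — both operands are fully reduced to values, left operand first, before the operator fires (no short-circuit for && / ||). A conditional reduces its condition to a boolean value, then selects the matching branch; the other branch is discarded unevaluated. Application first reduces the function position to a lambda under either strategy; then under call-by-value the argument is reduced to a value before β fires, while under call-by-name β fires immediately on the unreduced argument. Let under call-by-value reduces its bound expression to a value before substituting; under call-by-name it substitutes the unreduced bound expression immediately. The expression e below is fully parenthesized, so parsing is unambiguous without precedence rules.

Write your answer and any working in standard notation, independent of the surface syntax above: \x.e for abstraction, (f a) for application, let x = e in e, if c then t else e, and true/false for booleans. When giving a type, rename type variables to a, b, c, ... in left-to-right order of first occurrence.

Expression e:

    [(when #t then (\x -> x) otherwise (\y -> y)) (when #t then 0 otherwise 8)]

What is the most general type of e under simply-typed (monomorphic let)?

Derivation:
  unify Bool ~ Bool
x : a
\x._ : a -> a
y : b
\y._ : b -> b
  unify a -> a ~ b -> b
  unify a ~ b
  unify b ~ b
  unify Bool ~ Bool
  unify Int ~ Int
  unify b -> b ~ Int -> c
  unify b ~ Int
  unify Int ~ c
_ _ : Int

Answer: Int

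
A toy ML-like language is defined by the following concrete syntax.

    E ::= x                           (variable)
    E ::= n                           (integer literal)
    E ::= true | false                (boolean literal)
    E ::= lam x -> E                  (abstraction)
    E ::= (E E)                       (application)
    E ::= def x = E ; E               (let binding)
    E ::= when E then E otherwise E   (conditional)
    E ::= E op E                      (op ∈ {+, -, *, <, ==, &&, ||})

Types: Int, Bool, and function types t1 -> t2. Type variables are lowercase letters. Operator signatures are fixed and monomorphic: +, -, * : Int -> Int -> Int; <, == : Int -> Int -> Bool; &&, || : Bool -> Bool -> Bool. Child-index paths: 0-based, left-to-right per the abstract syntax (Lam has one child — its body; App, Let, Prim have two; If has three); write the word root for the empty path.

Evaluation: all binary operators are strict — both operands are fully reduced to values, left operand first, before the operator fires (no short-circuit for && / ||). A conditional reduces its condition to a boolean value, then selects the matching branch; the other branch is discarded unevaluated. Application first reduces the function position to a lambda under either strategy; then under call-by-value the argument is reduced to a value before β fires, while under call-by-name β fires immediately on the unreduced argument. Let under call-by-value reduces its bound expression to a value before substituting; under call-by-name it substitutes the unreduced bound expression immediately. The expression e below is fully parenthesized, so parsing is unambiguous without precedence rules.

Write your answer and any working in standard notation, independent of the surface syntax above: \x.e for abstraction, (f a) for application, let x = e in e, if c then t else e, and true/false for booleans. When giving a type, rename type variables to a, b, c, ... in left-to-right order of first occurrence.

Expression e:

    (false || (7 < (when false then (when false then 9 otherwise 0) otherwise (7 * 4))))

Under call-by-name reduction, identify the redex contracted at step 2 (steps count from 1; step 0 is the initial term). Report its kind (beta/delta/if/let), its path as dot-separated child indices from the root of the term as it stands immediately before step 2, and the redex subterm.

Derivation:
step 0: (false || (7 < (if false then (if false then 9 else 0) else (7 * 4))))
step 1: [if@1.1] (false || (7 < (7 * 4)))
step 2: [delta@1.1] (false || (7 < 28))

Answer: delta at 1.1 : (7 * 4)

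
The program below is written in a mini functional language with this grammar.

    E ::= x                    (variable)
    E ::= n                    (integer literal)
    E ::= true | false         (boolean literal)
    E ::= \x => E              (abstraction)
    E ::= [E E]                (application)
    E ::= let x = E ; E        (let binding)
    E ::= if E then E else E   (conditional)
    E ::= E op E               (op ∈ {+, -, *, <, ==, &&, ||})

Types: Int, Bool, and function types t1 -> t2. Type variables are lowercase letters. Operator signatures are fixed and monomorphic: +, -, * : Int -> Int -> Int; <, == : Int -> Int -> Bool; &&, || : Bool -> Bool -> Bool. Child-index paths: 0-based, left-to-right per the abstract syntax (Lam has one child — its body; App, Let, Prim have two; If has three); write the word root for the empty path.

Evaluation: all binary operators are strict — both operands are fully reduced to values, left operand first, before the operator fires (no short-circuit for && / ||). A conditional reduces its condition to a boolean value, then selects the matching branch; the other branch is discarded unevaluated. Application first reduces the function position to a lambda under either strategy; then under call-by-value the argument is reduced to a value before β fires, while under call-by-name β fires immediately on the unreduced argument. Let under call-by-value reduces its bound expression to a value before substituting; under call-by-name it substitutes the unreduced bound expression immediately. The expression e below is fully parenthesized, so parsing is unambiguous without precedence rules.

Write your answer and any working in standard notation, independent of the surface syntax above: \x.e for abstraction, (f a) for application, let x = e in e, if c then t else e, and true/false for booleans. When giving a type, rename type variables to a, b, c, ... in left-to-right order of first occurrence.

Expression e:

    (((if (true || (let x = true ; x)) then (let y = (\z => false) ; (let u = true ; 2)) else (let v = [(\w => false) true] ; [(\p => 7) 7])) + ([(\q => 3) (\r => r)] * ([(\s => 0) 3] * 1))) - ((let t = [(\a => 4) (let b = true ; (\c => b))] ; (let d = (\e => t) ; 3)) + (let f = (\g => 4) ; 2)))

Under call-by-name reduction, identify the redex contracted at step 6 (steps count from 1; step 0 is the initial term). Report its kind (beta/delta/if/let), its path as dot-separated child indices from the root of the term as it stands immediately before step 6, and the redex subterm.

Derivation:
step 0: (((if (true || (let x = true in x)) then (let y = (\z.false) in (let u = true in 2)) else (let v = ((\w.false) true) in ((\p.7) 7))) + (((\q.3) (\r.r)) * (((\s.0) 3) * 1))) - ((let t = ((\a.4) (let b = true in (\c.b))) in (let d = (\e.t) in 3)) + (let f = (\g.4) in 2)))
step 1: [let@0.0.0.1] (((if (true || true) then (let y = (\z.false) in (let u = true in 2)) else (let v = ((\w.false) true) in ((\p.7) 7))) + (((\q.3) (\r.r)) * (((\s.0) 3) * 1))) - ((let t = ((\a.4) (let b = true in (\c.b))) in (let d = (\e.t) in 3)) + (let f = (\g.4) in 2)))
step 2: [delta@0.0.0] (((if true then (let y = (\z.false) in (let u = true in 2)) else (let v = ((\w.false) true) in ((\p.7) 7))) + (((\q.3) (\r.r)) * (((\s.0) 3) * 1))) - ((let t = ((\a.4) (let b = true in (\c.b))) in (let d = (\e.t) in 3)) + (let f = (\g.4) in 2)))
step 3: [if@0.0] (((let y = (\z.false) in (let u = true in 2)) + (((\q.3) (\r.r)) * (((\s.0) 3) * 1))) - ((let t = ((\a.4) (let b = true in (\c.b))) in (let d = (\e.t) in 3)) + (let f = (\g.4) in 2)))
step 4: [let@0.0] (((let u = true in 2) + (((\q.3) (\r.r)) * (((\s.0) 3) * 1))) - ((let t = ((\a.4) (let b = true in (\c.b))) in (let d = (\e.t) in 3)) + (let f = (\g.4) in 2)))
step 5: [let@0.0] ((2 + (((\q.3) (\r.r)) * (((\s.0) 3) * 1))) - ((let t = ((\a.4) (let b = true in (\c.b))) in (let d = (\e.t) in 3)) + (let f = (\g.4) in 2)))
step 6: [beta@0.1.0] ((2 + (3 * (((\s.0) 3) * 1))) - ((let t = ((\a.4) (let b = true in (\c.b))) in (let d = (\e.t) in 3)) + (let f = (\g.4) in 2)))

Answer: beta at 0.1.0 : ((\q.3) (\r.r))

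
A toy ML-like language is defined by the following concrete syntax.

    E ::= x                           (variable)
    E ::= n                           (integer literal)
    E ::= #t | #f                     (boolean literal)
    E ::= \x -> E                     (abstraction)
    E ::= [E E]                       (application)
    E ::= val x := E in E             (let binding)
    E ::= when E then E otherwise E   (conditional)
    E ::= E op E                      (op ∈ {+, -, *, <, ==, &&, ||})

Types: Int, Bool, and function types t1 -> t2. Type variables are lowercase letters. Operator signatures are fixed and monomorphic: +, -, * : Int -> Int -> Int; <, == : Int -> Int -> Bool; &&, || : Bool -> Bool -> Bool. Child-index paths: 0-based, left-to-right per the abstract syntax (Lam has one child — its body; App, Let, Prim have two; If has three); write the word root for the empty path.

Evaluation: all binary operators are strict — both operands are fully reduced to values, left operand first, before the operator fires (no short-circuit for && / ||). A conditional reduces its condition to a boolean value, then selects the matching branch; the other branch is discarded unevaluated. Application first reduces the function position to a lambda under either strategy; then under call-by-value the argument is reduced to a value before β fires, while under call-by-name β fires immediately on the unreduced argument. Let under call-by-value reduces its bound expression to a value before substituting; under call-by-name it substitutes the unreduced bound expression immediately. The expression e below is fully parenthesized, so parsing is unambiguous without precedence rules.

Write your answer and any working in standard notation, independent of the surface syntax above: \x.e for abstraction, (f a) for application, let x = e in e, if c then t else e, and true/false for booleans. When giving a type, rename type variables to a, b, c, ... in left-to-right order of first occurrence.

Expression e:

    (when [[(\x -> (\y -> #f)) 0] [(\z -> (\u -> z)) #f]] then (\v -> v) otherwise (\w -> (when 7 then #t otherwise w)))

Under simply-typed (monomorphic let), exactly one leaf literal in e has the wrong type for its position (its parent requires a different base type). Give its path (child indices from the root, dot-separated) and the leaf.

Answer: 2.0.0 : 7

Working:
\y._ : b -> Bool
\x._ : a -> b -> Bool
  unify a -> b -> Bool ~ Int -> c
  unify a ~ Int
  unify b -> Bool ~ c
_ _ : b -> Bool
z : d
\u._ : e -> d
\z._ : d -> e -> d
  unify d -> e -> d ~ Bool -> f
  unify d ~ Bool
  unify e -> Bool ~ f
_ _ : e -> Bool
  unify b -> Bool ~ (e -> Bool) -> g
  unify b ~ e -> Bool
  unify Bool ~ g
_ _ : Bool
  unify Bool ~ Bool
v : h
\v._ : h -> h
  unify Int ~ Bool
  FAIL: mismatch Int ~ Bool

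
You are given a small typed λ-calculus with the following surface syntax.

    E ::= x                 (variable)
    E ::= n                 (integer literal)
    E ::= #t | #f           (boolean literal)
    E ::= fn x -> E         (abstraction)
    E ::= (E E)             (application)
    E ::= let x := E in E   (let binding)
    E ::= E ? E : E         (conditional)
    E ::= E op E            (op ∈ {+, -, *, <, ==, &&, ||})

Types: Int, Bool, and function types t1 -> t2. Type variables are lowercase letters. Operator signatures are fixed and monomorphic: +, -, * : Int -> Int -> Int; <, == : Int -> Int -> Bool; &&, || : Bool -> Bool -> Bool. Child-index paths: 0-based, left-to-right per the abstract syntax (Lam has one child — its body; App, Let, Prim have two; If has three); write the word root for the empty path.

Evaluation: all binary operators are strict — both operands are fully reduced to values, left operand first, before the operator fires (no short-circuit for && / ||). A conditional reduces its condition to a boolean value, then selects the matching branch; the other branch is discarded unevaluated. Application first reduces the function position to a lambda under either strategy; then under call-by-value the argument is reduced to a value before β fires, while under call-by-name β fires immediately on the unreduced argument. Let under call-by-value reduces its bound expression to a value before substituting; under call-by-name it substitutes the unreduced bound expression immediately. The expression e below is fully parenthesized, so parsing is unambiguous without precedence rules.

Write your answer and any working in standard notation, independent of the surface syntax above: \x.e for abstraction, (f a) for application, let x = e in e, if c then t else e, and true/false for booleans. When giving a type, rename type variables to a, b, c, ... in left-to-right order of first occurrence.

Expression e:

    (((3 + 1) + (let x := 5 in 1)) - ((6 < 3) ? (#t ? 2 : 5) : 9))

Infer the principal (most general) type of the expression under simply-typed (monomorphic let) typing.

Derivation:
  unify Int ~ Int
  unify Int ~ Int
  unify Int ~ Int
let x : Int
  unify Int ~ Int
  unify Int ~ Int
  unify Int ~ Int
  unify Int ~ Int
  unify Bool ~ Bool
  unify Bool ~ Bool
  unify Int ~ Int
  unify Int ~ Int
  unify Int ~ Int

Answer: Int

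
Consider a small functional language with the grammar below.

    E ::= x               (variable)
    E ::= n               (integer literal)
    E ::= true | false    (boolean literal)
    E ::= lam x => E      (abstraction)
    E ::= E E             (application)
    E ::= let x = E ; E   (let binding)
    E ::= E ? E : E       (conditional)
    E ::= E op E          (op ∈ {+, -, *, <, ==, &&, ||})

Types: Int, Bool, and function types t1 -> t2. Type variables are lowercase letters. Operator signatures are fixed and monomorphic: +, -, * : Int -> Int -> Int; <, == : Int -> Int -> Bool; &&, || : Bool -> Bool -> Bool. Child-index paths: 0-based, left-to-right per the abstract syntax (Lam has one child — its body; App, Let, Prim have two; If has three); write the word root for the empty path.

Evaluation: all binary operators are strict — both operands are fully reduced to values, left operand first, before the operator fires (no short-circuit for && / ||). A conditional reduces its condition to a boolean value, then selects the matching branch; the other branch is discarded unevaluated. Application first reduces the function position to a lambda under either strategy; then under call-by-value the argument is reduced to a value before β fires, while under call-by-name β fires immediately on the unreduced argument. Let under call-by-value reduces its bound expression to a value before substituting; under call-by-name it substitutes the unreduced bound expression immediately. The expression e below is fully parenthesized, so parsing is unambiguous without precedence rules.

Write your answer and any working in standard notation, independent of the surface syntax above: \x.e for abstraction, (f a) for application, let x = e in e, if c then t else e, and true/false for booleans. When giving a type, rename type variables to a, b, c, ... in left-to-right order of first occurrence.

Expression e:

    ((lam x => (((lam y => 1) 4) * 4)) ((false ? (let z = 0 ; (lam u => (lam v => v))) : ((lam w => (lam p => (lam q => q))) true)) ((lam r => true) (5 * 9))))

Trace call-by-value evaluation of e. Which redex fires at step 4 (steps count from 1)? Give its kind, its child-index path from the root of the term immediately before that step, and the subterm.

Answer: beta at 1.1 : ((\r.true) 45)

Working:
step 0: ((\x.(((\y.1) 4) * 4)) ((if false then (let z = 0 in (\u.(\v.v))) else ((\w.(\p.(\q.q))) true)) ((\r.true) (5 * 9))))
step 1: [if@1.0] ((\x.(((\y.1) 4) * 4)) (((\w.(\p.(\q.q))) true) ((\r.true) (5 * 9))))
step 2: [beta@1.0] ((\x.(((\y.1) 4) * 4)) ((\p.(\q.q)) ((\r.true) (5 * 9))))
step 3: [delta@1.1.1] ((\x.(((\y.1) 4) * 4)) ((\p.(\q.q)) ((\r.true) 45)))
step 4: [beta@1.1] ((\x.(((\y.1) 4) * 4)) ((\p.(\q.q)) true))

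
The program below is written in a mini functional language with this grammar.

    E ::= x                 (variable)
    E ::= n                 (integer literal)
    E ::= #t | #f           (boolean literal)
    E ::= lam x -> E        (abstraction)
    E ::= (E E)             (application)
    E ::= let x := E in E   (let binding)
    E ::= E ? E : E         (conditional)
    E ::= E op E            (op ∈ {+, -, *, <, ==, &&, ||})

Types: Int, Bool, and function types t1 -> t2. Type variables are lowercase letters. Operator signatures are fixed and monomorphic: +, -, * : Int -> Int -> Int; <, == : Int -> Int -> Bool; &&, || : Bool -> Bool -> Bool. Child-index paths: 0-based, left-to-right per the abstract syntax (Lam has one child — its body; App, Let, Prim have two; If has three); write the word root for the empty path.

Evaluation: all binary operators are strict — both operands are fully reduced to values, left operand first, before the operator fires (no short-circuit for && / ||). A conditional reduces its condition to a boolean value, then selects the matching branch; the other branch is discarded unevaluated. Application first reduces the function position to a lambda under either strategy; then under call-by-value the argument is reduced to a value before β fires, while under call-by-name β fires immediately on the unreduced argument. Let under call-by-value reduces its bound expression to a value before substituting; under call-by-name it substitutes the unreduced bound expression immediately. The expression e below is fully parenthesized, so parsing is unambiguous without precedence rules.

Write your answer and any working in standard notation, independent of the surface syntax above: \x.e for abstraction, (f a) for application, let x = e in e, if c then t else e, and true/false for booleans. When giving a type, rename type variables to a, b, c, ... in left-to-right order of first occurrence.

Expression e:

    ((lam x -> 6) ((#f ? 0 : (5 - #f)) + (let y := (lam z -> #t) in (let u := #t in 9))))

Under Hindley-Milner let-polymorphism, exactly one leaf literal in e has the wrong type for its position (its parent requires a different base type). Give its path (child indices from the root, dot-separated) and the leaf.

Derivation:
\x._ : a -> Int
  unify Bool ~ Bool
  unify Int ~ Int
  unify Bool ~ Int
  FAIL: mismatch Bool ~ Int

Answer: 1.0.2.1 : false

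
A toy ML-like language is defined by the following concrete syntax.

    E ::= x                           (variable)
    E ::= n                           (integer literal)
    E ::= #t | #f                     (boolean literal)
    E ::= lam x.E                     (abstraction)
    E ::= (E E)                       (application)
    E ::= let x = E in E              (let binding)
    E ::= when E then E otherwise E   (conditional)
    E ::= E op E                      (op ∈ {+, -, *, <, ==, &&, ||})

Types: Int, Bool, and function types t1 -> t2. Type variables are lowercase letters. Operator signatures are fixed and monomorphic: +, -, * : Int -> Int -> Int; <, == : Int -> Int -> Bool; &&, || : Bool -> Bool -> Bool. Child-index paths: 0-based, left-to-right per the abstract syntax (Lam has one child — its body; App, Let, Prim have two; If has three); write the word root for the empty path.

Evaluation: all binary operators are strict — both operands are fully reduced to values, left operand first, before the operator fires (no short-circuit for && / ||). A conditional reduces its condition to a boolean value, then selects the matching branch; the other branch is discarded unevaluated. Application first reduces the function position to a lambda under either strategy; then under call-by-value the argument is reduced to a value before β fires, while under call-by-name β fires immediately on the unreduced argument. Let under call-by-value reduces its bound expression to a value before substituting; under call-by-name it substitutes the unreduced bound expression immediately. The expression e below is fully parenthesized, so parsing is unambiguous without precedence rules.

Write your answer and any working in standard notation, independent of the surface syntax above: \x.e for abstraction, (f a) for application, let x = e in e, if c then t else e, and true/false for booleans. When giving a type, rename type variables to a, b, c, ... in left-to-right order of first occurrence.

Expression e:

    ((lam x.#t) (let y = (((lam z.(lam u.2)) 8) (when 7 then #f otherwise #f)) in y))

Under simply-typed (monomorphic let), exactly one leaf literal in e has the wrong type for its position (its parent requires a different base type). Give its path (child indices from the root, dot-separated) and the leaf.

Answer: 1.0.1.0 : 7

Working:
\x._ : a -> Bool
\u._ : c -> Int
\z._ : b -> c -> Int
  unify b -> c -> Int ~ Int -> d
  unify b ~ Int
  unify c -> Int ~ d
_ _ : c -> Int
  unify Int ~ Bool
  FAIL: mismatch Int ~ Bool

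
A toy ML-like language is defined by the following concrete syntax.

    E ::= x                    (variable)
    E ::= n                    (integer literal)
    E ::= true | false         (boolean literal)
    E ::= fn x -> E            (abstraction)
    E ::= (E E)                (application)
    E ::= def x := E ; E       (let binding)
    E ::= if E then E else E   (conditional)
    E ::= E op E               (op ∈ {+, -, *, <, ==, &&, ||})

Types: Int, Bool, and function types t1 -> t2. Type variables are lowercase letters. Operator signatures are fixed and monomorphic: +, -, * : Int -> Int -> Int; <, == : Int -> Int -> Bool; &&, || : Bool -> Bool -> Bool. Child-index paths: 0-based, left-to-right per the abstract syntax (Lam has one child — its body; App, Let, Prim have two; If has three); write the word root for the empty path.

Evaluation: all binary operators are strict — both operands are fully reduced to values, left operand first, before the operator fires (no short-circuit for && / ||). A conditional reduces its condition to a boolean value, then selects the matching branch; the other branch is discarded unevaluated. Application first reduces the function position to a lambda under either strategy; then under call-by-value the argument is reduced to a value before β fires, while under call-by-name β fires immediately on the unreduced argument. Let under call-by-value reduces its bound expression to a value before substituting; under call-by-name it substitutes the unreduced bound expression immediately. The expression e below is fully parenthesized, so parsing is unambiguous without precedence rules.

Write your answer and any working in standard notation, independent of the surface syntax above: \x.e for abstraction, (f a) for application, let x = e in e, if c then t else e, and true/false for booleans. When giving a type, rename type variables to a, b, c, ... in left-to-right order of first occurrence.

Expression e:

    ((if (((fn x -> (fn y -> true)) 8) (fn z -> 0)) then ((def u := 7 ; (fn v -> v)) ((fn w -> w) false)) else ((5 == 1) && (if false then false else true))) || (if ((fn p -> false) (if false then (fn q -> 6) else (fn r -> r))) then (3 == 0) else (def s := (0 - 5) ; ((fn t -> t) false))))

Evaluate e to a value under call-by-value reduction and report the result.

Derivation:
step 0: ((if (((\x.(\y.true)) 8) (\z.0)) then ((let u = 7 in (\v.v)) ((\w.w) false)) else ((5 == 1) && (if false then false else true))) || (if ((\p.false) (if false then (\q.6) else (\r.r))) then (3 == 0) else (let s = (0 - 5) in ((\t.t) false))))
step 1: [beta@0.0.0] ((if ((\y.true) (\z.0)) then ((let u = 7 in (\v.v)) ((\w.w) false)) else ((5 == 1) && (if false then false else true))) || (if ((\p.false) (if false then (\q.6) else (\r.r))) then (3 == 0) else (let s = (0 - 5) in ((\t.t) false))))
step 2: [beta@0.0] ((if true then ((let u = 7 in (\v.v)) ((\w.w) false)) else ((5 == 1) && (if false then false else true))) || (if ((\p.false) (if false then (\q.6) else (\r.r))) then (3 == 0) else (let s = (0 - 5) in ((\t.t) false))))
step 3: [if@0] (((let u = 7 in (\v.v)) ((\w.w) false)) || (if ((\p.false) (if false then (\q.6) else (\r.r))) then (3 == 0) else (let s = (0 - 5) in ((\t.t) false))))
step 4: [let@0.0] (((\v.v) ((\w.w) false)) || (if ((\p.false) (if false then (\q.6) else (\r.r))) then (3 == 0) else (let s = (0 - 5) in ((\t.t) false))))
step 5: [beta@0.1] (((\v.v) false) || (if ((\p.false) (if false then (\q.6) else (\r.r))) then (3 == 0) else (let s = (0 - 5) in ((\t.t) false))))
step 6: [beta@0] (false || (if ((\p.false) (if false then (\q.6) else (\r.r))) then (3 == 0) else (let s = (0 - 5) in ((\t.t) false))))
step 7: [if@1.0.1] (false || (if ((\p.false) (\r.r)) then (3 == 0) else (let s = (0 - 5) in ((\t.t) false))))
step 8: [beta@1.0] (false || (if false then (3 == 0) else (let s = (0 - 5) in ((\t.t) false))))
step 9: [if@1] (false || (let s = (0 - 5) in ((\t.t) false)))
step 10: [delta@1.0] (false || (let s = -5 in ((\t.t) false)))
step 11: [let@1] (false || ((\t.t) false))
step 12: [beta@1] (false || false)
step 13: [delta@root] false

Answer: false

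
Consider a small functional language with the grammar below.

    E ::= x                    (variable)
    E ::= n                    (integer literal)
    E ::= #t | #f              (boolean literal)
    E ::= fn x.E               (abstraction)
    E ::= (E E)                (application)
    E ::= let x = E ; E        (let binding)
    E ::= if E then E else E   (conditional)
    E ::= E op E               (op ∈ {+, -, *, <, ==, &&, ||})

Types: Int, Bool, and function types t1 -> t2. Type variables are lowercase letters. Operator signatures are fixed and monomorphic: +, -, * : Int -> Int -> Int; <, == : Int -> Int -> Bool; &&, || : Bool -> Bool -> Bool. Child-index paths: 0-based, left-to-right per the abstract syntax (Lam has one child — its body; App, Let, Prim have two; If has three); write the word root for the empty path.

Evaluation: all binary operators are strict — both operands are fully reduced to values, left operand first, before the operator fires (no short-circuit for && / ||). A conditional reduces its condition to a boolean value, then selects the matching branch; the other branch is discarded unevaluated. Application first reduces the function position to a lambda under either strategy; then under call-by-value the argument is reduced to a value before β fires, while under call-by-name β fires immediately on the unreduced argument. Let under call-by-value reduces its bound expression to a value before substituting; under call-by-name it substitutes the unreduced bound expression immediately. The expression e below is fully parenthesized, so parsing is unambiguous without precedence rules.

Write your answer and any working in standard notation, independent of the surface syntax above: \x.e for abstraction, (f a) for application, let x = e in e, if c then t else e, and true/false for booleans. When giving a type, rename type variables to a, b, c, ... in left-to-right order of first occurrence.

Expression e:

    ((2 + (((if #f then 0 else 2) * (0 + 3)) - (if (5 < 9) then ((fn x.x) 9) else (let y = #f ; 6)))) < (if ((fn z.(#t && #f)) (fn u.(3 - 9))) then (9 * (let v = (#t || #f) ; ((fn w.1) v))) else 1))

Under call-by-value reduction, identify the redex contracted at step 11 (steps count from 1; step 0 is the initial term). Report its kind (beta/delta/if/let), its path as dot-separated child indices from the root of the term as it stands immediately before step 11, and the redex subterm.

Working:
step 0: ((2 + (((if false then 0 else 2) * (0 + 3)) - (if (5 < 9) then ((\x.x) 9) else (let y = false in 6)))) < (if ((\z.(true && false)) (\u.(3 - 9))) then (9 * (let v = (true || false) in ((\w.1) v))) else 1))
step 1: [if@0.1.0.0] ((2 + ((2 * (0 + 3)) - (if (5 < 9) then ((\x.x) 9) else (let y = false in 6)))) < (if ((\z.(true && false)) (\u.(3 - 9))) then (9 * (let v = (true || false) in ((\w.1) v))) else 1))
step 2: [delta@0.1.0.1] ((2 + ((2 * 3) - (if (5 < 9) then ((\x.x) 9) else (let y = false in 6)))) < (if ((\z.(true && false)) (\u.(3 - 9))) then (9 * (let v = (true || false) in ((\w.1) v))) else 1))
step 3: [delta@0.1.0] ((2 + (6 - (if (5 < 9) then ((\x.x) 9) else (let y = false in 6)))) < (if ((\z.(true && false)) (\u.(3 - 9))) then (9 * (let v = (true || false) in ((\w.1) v))) else 1))
step 4: [delta@0.1.1.0] ((2 + (6 - (if true then ((\x.x) 9) else (let y = false in 6)))) < (if ((\z.(true && false)) (\u.(3 - 9))) then (9 * (let v = (true || false) in ((\w.1) v))) else 1))
step 5: [if@0.1.1] ((2 + (6 - ((\x.x) 9))) < (if ((\z.(true && false)) (\u.(3 - 9))) then (9 * (let v = (true || false) in ((\w.1) v))) else 1))
step 6: [beta@0.1.1] ((2 + (6 - 9)) < (if ((\z.(true && false)) (\u.(3 - 9))) then (9 * (let v = (true || false) in ((\w.1) v))) else 1))
step 7: [delta@0.1] ((2 + -3) < (if ((\z.(true && false)) (\u.(3 - 9))) then (9 * (let v = (true || false) in ((\w.1) v))) else 1))
step 8: [delta@0] (-1 < (if ((\z.(true && false)) (\u.(3 - 9))) then (9 * (let v = (true || false) in ((\w.1) v))) else 1))
step 9: [beta@1.0] (-1 < (if (true && false) then (9 * (let v = (true || false) in ((\w.1) v))) else 1))
step 10: [delta@1.0] (-1 < (if false then (9 * (let v = (true || false) in ((\w.1) v))) else 1))
step 11: [if@1] (-1 < 1)

Answer: if at 1 : (if false then (9 * (let v = (true || false) in ((\w.1) v))) else 1)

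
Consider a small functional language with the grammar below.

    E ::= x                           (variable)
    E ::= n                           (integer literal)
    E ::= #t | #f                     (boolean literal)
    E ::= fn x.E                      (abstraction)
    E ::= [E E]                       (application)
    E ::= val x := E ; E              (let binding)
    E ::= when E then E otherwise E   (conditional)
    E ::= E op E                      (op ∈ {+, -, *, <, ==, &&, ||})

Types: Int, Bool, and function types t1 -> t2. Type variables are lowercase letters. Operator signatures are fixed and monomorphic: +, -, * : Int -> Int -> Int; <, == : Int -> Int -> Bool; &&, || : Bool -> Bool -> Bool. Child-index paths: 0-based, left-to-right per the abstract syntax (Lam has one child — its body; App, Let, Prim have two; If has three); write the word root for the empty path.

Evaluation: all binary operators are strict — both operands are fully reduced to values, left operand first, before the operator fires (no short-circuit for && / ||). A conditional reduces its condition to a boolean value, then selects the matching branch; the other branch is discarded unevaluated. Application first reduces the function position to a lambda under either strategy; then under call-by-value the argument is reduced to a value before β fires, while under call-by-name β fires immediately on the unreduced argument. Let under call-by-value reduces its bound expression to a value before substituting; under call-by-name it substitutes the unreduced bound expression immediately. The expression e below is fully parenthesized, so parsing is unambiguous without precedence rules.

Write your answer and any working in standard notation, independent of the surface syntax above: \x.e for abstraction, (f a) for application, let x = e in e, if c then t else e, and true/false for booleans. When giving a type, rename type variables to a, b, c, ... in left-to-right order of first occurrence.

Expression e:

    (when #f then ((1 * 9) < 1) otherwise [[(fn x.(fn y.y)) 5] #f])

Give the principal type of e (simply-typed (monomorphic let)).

Answer: Bool

Working:
  unify Bool ~ Bool
  unify Int ~ Int
  unify Int ~ Int
  unify Int ~ Int
  unify Int ~ Int
y : b
\y._ : b -> b
\x._ : a -> b -> b
  unify a -> b -> b ~ Int -> c
  unify a ~ Int
  unify b -> b ~ c
_ _ : b -> b
  unify b -> b ~ Bool -> d
  unify b ~ Bool
  unify Bool ~ d
_ _ : Bool
  unify Bool ~ Bool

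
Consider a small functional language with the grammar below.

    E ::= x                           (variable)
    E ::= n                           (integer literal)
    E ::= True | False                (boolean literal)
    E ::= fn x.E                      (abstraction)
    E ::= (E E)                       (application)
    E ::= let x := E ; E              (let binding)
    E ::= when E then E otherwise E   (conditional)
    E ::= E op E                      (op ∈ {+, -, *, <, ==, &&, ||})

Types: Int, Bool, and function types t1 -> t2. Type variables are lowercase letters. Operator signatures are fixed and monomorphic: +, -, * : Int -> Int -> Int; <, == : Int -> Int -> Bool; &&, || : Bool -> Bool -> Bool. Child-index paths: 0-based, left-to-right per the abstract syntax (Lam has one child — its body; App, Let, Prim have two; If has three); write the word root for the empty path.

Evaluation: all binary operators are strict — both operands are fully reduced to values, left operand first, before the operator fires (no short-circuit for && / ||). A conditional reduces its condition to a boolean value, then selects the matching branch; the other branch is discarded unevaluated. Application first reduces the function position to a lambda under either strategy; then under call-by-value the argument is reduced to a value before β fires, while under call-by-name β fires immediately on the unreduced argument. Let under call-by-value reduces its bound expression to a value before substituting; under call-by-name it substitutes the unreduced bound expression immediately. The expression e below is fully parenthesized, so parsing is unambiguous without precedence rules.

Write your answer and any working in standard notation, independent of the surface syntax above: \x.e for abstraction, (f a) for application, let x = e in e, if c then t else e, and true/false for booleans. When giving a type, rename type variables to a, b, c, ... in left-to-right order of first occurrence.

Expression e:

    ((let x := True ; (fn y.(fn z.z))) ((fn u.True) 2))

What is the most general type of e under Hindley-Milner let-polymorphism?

Trace:
let x : Bool
z : b
\z._ : b -> b
\y._ : a -> b -> b
\u._ : c -> Bool
  unify c -> Bool ~ Int -> d
  unify c ~ Int
  unify Bool ~ d
_ _ : Bool
  unify a -> b -> b ~ Bool -> e
  unify a ~ Bool
  unify b -> b ~ e
_ _ : b -> b

Answer: a -> a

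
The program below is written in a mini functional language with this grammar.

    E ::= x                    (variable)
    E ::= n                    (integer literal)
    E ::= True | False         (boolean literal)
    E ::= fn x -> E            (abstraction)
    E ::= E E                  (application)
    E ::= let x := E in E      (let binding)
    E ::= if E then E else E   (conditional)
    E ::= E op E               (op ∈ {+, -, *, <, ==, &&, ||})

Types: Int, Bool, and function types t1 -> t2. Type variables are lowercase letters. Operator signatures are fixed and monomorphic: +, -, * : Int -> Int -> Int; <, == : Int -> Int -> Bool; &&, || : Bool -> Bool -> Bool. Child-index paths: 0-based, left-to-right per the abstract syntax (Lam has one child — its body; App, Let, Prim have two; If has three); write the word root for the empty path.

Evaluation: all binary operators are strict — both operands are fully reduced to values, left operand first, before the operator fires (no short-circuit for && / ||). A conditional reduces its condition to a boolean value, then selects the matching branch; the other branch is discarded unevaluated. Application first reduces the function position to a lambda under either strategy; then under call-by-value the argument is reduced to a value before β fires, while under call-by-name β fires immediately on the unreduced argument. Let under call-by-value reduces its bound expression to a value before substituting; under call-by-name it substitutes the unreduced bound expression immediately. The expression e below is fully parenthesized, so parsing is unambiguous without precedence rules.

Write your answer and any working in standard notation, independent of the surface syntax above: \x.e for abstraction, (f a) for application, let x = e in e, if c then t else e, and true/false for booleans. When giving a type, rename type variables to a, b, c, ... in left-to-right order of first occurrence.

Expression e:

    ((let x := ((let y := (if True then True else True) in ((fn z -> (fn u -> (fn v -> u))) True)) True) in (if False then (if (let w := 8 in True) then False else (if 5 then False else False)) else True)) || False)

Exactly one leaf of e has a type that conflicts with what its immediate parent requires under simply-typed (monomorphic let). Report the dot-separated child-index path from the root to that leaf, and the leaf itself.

Answer: 0.1.1.2.0 : 5

Working:
  unify Bool ~ Bool
  unify Bool ~ Bool
let y : Bool
u : b
\v._ : c -> b
\u._ : b -> c -> b
\z._ : a -> b -> c -> b
  unify a -> b -> c -> b ~ Bool -> d
  unify a ~ Bool
  unify b -> c -> b ~ d
_ _ : b -> c -> b
  unify b -> c -> b ~ Bool -> e
  unify b ~ Bool
  unify c -> Bool ~ e
_ _ : c -> Bool
let x : c -> Bool
  unify Bool ~ Bool
let w : Int
  unify Bool ~ Bool
  unify Int ~ Bool
  FAIL: mismatch Int ~ Bool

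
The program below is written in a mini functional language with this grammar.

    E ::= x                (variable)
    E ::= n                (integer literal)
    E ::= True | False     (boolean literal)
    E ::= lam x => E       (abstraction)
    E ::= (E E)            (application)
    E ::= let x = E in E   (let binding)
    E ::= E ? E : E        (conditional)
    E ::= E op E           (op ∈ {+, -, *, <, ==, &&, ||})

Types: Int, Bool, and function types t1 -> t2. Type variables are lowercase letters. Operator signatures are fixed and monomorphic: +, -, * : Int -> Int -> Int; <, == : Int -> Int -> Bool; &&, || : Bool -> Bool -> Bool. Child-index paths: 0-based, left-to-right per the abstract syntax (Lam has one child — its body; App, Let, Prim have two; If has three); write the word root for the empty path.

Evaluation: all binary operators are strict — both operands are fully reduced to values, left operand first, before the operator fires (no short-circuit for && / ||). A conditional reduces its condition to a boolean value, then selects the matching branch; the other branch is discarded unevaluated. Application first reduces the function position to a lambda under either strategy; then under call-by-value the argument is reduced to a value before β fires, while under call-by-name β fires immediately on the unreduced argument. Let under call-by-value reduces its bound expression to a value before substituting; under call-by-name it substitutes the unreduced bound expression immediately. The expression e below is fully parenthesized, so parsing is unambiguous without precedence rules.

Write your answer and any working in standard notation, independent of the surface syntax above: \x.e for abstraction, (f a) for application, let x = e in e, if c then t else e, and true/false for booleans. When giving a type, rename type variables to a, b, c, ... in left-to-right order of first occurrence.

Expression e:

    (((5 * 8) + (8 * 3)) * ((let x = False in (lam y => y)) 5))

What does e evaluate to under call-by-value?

Trace:
step 0: (((5 * 8) + (8 * 3)) * ((let x = false in (\y.y)) 5))
step 1: [delta@0.0] ((40 + (8 * 3)) * ((let x = false in (\y.y)) 5))
step 2: [delta@0.1] ((40 + 24) * ((let x = false in (\y.y)) 5))
step 3: [delta@0] (64 * ((let x = false in (\y.y)) 5))
step 4: [let@1.0] (64 * ((\y.y) 5))
step 5: [beta@1] (64 * 5)
step 6: [delta@root] 320

Answer: 320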